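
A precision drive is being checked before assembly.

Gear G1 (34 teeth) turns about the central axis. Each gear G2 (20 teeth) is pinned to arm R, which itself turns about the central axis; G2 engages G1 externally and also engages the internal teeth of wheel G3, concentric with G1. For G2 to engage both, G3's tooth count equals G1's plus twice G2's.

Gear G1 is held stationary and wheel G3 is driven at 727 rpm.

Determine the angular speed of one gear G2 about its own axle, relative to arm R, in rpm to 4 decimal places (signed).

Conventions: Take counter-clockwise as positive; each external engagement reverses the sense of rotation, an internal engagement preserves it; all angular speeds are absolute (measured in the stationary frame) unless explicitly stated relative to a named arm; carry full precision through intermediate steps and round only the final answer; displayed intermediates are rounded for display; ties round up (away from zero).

+846.8204 rpm

class = planetary set [G3 = 34+2·20 = 74; Willis about the carrier]
normalise by the input: solve with ω_ring = 1, then scale by 727 rpm
ring teeth: 34 + 2·20 = 74
34(ω_sun−ω_arm) = −74(ω_ring−ω_arm),  ω_sun = 0, ω_ring = 1
34(0−ω_arm) = −74(1−ω_arm)  ⇒  108·ω_arm = 74  ⇒  ω_arm = 37/54
sun–planet mesh: 34·(0−37/54) = −20·(ω_p−ω_arm)  ⇒  ω_p−ω_arm = 629/540
scale: ω_p−ω_arm = 629/540 × 727 rpm = +846.8204 rpm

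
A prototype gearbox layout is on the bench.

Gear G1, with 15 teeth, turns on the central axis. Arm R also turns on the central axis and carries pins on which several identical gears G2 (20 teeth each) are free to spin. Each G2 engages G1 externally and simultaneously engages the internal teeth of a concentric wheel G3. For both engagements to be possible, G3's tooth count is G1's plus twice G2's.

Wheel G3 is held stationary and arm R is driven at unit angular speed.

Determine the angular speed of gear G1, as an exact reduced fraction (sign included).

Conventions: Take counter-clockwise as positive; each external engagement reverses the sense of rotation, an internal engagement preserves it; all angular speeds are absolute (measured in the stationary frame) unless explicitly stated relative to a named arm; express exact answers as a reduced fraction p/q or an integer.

14/3

class = planetary set [G3 = 15+2·20 = 55; Willis about the carrier]
ring teeth: 15 + 2·20 = 55
15(ω_sun−ω_arm) = −55(ω_ring−ω_arm),  ω_ring = 0, ω_arm = 1
ω_sun = 1 − (55/15)(0−1) = 14/3
exact speed ratio = 14/3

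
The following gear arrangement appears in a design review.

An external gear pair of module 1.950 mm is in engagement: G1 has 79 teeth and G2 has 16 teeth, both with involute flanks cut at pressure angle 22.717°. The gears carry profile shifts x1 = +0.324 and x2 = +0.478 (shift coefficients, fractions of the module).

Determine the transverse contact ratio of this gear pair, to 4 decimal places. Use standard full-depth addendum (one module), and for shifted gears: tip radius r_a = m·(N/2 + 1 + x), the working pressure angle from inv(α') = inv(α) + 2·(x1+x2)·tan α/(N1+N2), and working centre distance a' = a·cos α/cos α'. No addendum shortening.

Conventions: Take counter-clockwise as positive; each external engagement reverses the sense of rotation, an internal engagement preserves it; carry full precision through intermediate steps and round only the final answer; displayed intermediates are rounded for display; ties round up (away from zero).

1.4187

single-mesh involute tooth geometry (79T engaging 16T at module 1.950)
base radii: r_b1 = 71.049674, r_b2 = 14.389807
tip radii: r_a1 = 79.606800, r_a2 = 18.482100
inv(α') = inv(22.717°) + 2·(+0.324+0.478)·tan α/(79+16) = 0.02923999  ⇒  α' = 24.80450°
a' = a·cos α / cos α' = 92.6250·cos 22.717°/cos 24.80450° = 94.122827
action lengths: √(r_a1²−r_b1²) = 35.905243, √(r_a2²−r_b2²) = 11.598339
base pitch p_b = π·m·cos α = 5.650864
CR = (35.905243 + 11.598339 − 94.122827·sin 24.80450°)/5.650864 = 1.418695
contact ratio ≈ 1.4187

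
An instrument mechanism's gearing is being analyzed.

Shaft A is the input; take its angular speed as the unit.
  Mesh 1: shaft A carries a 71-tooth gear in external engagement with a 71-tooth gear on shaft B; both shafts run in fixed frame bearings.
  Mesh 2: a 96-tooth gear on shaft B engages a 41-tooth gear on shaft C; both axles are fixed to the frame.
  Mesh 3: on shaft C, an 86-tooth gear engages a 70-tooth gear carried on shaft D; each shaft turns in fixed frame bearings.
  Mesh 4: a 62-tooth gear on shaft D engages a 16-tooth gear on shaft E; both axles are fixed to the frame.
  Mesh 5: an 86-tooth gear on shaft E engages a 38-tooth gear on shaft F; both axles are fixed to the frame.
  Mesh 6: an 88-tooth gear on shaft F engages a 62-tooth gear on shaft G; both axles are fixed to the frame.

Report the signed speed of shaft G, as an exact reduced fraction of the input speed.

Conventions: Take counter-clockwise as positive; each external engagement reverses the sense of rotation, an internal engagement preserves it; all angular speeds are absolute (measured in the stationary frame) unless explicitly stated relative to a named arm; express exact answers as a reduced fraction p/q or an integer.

976272/27265

6-mesh fixed-axis compound train (all bearings frame-fixed)
mesh 1 [71T→71T]: |ω|/ω_in = 1×71/71 = 1, sense flips to −
mesh 2 [96T→41T]: |ω|/ω_in = 1×96/41 = 96/41, sense flips to +
mesh 3 [86T→70T]: |ω|/ω_in = (96/41)×86/70 = 4128/1435, sense flips to −
mesh 4 [62T→16T]: |ω|/ω_in = (4128/1435)×62/16 = 15996/1435, sense flips to +
mesh 5 [86T→38T]: |ω|/ω_in = (15996/1435)×86/38 = 687828/27265, sense flips to −
mesh 6 [88T→62T]: |ω|/ω_in = (687828/27265)×88/62 = 976272/27265, sense flips to +
signed output speed (× input speed) = 976272/27265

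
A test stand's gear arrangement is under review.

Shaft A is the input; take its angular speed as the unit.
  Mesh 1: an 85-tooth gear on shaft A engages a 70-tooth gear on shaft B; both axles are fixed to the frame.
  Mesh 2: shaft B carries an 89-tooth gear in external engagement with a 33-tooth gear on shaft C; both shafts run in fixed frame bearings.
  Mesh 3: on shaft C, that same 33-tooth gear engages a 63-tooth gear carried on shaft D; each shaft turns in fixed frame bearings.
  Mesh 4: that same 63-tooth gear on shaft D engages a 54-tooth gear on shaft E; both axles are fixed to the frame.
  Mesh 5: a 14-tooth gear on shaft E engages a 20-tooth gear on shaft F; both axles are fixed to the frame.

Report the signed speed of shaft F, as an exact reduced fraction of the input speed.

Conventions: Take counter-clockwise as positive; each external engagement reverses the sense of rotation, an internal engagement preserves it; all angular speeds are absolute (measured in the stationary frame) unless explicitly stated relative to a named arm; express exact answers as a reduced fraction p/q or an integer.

-1513/1080

5-mesh fixed-axis compound train (all bearings frame-fixed)
mesh 1 [85T→70T]: |ω|/ω_in = 1×85/70 = 17/14, sense flips to −
mesh 2 [89T→33T]: |ω|/ω_in = (17/14)×89/33 = 1513/462, sense flips to +
mesh 3 [33T→63T]: |ω|/ω_in = (1513/462)×33/63 = 1513/882, sense flips to −
mesh 4 [63T→54T]: |ω|/ω_in = (1513/882)×63/54 = 1513/756, sense flips to +
mesh 5 [14T→20T]: |ω|/ω_in = (1513/756)×14/20 = 1513/1080, sense flips to −
signed output speed (× input speed) = -1513/1080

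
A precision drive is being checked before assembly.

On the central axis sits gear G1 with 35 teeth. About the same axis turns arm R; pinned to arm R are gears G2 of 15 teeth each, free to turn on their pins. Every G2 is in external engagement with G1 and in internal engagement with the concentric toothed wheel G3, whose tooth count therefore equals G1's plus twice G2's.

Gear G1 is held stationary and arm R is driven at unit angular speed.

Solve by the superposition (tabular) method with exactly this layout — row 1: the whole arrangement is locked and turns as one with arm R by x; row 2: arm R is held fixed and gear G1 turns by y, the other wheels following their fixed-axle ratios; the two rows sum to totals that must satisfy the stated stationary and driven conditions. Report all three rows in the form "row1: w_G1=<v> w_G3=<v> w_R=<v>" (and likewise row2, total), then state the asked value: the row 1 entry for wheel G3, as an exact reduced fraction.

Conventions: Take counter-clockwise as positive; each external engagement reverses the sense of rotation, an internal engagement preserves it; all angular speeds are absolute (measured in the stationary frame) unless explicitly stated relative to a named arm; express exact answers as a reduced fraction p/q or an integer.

row1: w_G1=1 w_G3=1 w_R=1
row2: w_G1=-1 w_G3=7/13 w_R=0
total: w_G1=0 w_G3=20/13 w_R=1
asked value: 1

class = planetary set [G3 = 35+2·15 = 65; Willis about the carrier]
row 1: whole set turns with the arm by x
row 2: sun turns y, ring = −(35/65)·y, arm 0
boundary: total ω_sun = x + y = 0 and total ω_arm = x = 1  ⇒  y = -1, x = 1
row 2 ring = −(35/65)·(-1) = 7/13
totals (row 1 + row 2): sun 1 + (-1) = 0, ring 1 + 7/13 = 20/13, arm 1 + 0 = 1
asked cell (row1, ring) = 1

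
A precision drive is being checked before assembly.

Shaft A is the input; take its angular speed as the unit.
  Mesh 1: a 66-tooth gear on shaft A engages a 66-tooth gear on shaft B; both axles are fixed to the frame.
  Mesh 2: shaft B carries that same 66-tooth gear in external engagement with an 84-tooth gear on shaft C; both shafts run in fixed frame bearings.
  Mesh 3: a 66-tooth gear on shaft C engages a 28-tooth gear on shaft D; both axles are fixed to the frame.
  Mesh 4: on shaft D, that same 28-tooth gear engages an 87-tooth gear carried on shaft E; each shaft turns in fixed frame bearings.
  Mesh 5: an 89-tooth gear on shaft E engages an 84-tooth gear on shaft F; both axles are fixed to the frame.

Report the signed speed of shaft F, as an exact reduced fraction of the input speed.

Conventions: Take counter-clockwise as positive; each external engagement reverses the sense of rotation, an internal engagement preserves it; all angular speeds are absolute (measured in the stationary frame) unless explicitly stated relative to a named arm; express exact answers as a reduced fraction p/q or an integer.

-10769/17052

5-mesh fixed-axis compound train (all bearings frame-fixed)
mesh 1 [66T→66T]: |ω|/ω_in = 1×66/66 = 1, sense flips to −
mesh 2 [66T→84T]: |ω|/ω_in = 1×66/84 = 11/14, sense flips to +
mesh 3 [66T→28T]: |ω|/ω_in = (11/14)×66/28 = 363/196, sense flips to −
mesh 4 [28T→87T]: |ω|/ω_in = (363/196)×28/87 = 121/203, sense flips to +
mesh 5 [89T→84T]: |ω|/ω_in = (121/203)×89/84 = 10769/17052, sense flips to −
signed output speed (× input speed) = -10769/17052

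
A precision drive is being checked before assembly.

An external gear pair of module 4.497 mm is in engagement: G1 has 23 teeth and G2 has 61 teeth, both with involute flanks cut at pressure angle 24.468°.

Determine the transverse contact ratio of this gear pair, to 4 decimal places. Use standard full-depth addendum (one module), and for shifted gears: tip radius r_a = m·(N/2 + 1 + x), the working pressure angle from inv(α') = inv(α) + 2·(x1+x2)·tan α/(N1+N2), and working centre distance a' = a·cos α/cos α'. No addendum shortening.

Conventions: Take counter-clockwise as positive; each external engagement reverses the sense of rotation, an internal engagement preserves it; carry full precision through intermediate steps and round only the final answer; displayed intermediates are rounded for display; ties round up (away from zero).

1.5117

class = single-mesh tooth geometry [involute pair 23T × 61T, m = 4.497]
base radii: r_b1 = 47.071073, r_b2 = 124.840671
tip radii: r_a1 = 56.212500, r_a2 = 141.655500
no profile shift: α' = α, a' = a
action lengths: √(r_a1²−r_b1²) = 30.727175, √(r_a2²−r_b2²) = 66.940927
base pitch p_b = π·m·cos α = 12.858968
CR = (30.727175 + 66.940927 − 188.874000·sin 24.46800°)/12.858968 = 1.511733
contact ratio ≈ 1.5117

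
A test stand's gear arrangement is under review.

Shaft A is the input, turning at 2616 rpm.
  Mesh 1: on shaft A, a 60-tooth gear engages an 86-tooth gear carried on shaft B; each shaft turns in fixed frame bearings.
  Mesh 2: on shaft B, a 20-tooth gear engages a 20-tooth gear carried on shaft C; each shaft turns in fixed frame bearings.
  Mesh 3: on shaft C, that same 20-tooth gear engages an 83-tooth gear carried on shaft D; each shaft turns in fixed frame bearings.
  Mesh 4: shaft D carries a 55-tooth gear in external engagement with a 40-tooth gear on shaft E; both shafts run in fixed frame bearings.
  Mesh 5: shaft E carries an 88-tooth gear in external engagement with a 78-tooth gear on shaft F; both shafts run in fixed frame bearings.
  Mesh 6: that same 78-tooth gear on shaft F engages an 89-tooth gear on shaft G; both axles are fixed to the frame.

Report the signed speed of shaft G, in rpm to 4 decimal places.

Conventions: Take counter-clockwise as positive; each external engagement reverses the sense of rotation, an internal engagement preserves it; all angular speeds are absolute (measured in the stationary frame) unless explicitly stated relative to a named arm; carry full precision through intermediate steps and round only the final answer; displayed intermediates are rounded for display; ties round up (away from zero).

class = fixed-axis compound train [6 meshes; 6 ratios multiply, 6 sense flips]
mesh 1 [60T→86T]: ω = 2616.0000×60/86 = 1825.1163 rpm, sense flips to −
mesh 2 [20T→20T]: ω = 1825.1163×20/20 = 1825.1163 rpm, sense flips to +
mesh 3 [20T→83T]: ω = 1825.1163×20/83 = 439.7871 rpm, sense flips to −
mesh 4 [55T→40T]: ω = 439.7871×55/40 = 604.7072 rpm, sense flips to +
mesh 5 [88T→78T]: ω = 604.7072×88/78 = 682.2338 rpm, sense flips to −
mesh 6 [78T→89T]: ω = 682.2338×78/89 = 597.9127 rpm, sense flips to +
signed output speed = +597.9127 rpm

+597.9127 rpm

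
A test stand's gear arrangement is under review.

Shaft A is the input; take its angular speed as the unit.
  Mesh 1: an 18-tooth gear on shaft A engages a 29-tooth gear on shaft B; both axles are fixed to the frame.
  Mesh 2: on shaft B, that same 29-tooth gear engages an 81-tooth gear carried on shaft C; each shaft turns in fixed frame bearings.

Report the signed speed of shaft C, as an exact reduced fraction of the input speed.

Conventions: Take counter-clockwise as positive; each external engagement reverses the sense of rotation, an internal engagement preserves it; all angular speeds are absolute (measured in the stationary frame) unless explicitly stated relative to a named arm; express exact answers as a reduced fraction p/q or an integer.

2-mesh fixed-axis compound train (all bearings frame-fixed)
mesh 1 [18T→29T]: |ω|/ω_in = 1×18/29 = 18/29, sense flips to −
mesh 2 [29T→81T]: |ω|/ω_in = (18/29)×29/81 = 2/9, sense flips to +
signed output speed (× input speed) = 2/9

2/9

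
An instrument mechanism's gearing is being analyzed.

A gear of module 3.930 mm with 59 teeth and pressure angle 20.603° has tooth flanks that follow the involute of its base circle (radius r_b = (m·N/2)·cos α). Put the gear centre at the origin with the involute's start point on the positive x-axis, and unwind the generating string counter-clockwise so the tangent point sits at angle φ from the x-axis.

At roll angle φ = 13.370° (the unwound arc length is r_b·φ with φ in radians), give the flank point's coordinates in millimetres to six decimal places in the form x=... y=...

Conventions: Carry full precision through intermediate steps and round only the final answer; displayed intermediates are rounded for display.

x=111.434415 y=0.457139

single-mesh involute tooth geometry (59T wheel at module 3.930)
pitch radius r_p = m·N/2 = 3.930·59/2 = 115.935000
base radius r_b = r_p·cos α = 115.935000·cos 20.603° = 108.519926
roll angle φ = 13.370° = 0.23335052 rad
x = r_b·(cos φ + φ·sin φ) = 111.434415
y = r_b·(sin φ − φ·cos φ) = 0.457139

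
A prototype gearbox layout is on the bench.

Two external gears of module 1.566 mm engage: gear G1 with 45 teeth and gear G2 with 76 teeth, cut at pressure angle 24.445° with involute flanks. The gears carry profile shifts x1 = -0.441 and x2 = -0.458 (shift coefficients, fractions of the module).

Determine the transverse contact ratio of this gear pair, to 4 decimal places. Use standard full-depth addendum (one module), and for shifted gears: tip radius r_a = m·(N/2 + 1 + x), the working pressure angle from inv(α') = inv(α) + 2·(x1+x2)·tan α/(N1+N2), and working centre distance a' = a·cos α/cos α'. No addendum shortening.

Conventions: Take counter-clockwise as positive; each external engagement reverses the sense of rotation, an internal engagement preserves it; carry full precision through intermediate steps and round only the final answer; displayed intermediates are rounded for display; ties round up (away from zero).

topology: single-mesh involute geometry — m = 1.566, 45T/76T pair
base radii: r_b1 = 32.076497, r_b2 = 54.173639
tip radii: r_a1 = 36.110394, r_a2 = 60.356772
inv(α') = inv(24.445°) + 2·(-0.441-0.458)·tan α/(45+76) = 0.02116708  ⇒  α' = 22.38332°
a' = a·cos α / cos α' = 94.7430·cos 24.445°/cos 22.38332° = 93.277984
action lengths: √(r_a1²−r_b1²) = 16.584900, √(r_a2²−r_b2²) = 26.611215
base pitch p_b = π·m·cos α = 4.478724
CR = (16.584900 + 26.611215 − 93.277984·sin 22.38332°)/4.478724 = 1.713825
contact ratio ≈ 1.7138

1.7138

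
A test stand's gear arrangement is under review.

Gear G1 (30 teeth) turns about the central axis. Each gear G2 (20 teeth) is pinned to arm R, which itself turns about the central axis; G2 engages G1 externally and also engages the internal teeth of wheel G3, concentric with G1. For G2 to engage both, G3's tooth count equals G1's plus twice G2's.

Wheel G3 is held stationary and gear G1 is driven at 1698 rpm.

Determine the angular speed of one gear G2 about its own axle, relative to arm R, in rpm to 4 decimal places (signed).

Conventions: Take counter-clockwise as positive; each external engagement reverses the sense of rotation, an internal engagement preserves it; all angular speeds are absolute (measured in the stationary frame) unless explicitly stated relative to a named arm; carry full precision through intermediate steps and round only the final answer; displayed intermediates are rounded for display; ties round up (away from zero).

-1782.9000 rpm

recognized (axles ride arm R): planetary set, 30/20/70 teeth
normalise by the input: solve with ω_sun = 1, then scale by 1698 rpm
ring teeth: 30 + 2·20 = 70
30(ω_sun−ω_arm) = −70(ω_ring−ω_arm),  ω_ring = 0, ω_sun = 1
30(1−ω_arm) = −70(0−ω_arm)  ⇒  100·ω_arm = 30  ⇒  ω_arm = 3/10
sun–planet mesh: 30·(1−3/10) = −20·(ω_p−ω_arm)  ⇒  ω_p−ω_arm = -21/20
scale: ω_p−ω_arm = -21/20 × 1698 rpm = -1782.9000 rpm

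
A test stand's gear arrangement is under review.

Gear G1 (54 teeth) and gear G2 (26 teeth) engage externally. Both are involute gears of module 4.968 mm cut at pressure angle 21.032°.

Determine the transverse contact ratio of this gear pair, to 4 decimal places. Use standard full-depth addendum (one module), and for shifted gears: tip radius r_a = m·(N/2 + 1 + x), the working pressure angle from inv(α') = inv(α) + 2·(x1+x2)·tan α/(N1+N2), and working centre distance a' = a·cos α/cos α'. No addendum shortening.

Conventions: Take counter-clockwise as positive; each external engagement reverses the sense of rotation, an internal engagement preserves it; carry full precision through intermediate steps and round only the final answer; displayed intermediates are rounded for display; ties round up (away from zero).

class = single-mesh tooth geometry [involute pair 54T × 26T, m = 4.968]
base radii: r_b1 = 125.199877, r_b2 = 60.281422
tip radii: r_a1 = 139.104000, r_a2 = 69.552000
no profile shift: α' = α, a' = a
action lengths: √(r_a1²−r_b1²) = 60.621065, √(r_a2²−r_b2²) = 34.693383
base pitch p_b = π·m·cos α = 14.567667
CR = (60.621065 + 34.693383 − 198.720000·sin 21.03200°)/14.567667 = 1.647207
contact ratio ≈ 1.6472

1.6472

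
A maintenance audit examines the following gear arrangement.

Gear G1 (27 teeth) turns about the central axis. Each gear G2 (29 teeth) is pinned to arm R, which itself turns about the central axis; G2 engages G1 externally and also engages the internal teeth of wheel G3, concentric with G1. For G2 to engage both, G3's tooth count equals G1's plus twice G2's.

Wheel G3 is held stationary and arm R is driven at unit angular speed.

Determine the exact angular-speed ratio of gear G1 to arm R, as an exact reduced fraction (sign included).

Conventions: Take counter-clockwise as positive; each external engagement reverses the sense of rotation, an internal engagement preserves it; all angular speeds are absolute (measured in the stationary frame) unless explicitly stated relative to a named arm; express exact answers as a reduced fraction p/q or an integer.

planetary set (27T centre, 29T on arm, 85T internal) — Willis relation
ring teeth: 27 + 2·29 = 85
27(ω_sun−ω_arm) = −85(ω_ring−ω_arm),  ω_ring = 0, ω_arm = 1
ω_sun = 1 − (85/27)(0−1) = 112/27
ω_out/ω_in = 112/27

112/27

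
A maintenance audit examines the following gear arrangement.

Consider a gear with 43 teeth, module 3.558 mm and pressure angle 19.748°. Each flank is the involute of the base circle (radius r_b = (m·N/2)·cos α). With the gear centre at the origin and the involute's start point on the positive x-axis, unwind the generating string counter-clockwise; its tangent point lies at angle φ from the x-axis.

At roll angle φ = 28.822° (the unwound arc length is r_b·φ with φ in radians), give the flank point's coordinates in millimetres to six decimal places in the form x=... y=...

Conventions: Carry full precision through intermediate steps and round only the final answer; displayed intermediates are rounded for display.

x=80.539292 y=2.978339

recognized (one wheel, involute flank): single-mesh tooth geometry, m = 3.558, N = 43
pitch radius r_p = m·N/2 = 3.558·43/2 = 76.497000
base radius r_b = r_p·cos α = 76.497000·cos 19.748° = 71.998044
roll angle φ = 28.822° = 0.50303880 rad
x = r_b·(cos φ + φ·sin φ) = 80.539292
y = r_b·(sin φ − φ·cos φ) = 2.978339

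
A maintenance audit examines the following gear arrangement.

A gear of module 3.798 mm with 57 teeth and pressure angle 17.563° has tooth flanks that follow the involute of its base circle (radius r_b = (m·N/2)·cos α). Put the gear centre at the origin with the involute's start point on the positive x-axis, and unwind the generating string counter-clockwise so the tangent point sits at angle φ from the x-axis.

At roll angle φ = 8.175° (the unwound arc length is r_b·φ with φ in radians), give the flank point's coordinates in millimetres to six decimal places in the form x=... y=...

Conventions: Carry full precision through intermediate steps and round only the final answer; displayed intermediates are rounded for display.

class = single-mesh tooth geometry [base-circle involute, m = 3.798, 57T]
pitch radius r_p = m·N/2 = 3.798·57/2 = 108.243000
base radius r_b = r_p·cos α = 108.243000·cos 17.563° = 103.197332
roll angle φ = 8.175° = 0.14268067 rad
x = r_b·(cos φ + φ·sin φ) = 104.242426
y = r_b·(sin φ − φ·cos φ) = 0.099714

x=104.242426 y=0.099714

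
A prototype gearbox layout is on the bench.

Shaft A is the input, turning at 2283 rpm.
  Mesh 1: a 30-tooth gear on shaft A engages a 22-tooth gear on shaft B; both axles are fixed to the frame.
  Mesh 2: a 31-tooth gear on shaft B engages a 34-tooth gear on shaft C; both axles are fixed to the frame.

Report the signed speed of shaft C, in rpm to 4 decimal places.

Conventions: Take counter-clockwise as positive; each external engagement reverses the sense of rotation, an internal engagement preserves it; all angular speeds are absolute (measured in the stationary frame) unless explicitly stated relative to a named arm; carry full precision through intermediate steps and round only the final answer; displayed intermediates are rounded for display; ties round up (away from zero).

+2838.4893 rpm

recognized (3 fixed axles, 2 meshes): fixed-axis compound train
mesh 1 [30T→22T]: ω = 2283.0000×30/22 = 3113.1818 rpm, sense flips to −
mesh 2 [31T→34T]: ω = 3113.1818×31/34 = 2838.4893 rpm, sense flips to +
signed output speed = +2838.4893 rpm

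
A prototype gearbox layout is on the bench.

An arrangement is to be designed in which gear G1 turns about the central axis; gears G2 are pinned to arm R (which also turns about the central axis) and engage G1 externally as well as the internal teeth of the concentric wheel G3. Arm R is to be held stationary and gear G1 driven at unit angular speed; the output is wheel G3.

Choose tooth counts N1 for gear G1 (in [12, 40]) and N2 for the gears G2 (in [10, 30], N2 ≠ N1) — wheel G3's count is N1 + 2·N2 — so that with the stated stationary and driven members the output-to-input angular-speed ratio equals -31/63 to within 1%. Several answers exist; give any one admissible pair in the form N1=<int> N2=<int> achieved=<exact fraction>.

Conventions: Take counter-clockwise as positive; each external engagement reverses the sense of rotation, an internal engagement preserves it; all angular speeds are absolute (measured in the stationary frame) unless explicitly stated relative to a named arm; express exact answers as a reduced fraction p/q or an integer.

N1=31 N2=16 achieved=-31/63

class = planetary set [ratio -31/63 wanted; Willis about the carrier]
Willis with ω_arm = 0: ω_ring/ω_sun = −N1/N3; set equal to -31/63  ⇒  N3/N1 = −1/(-31/63) = 63/31
N3 = N1 + 2·N2  ⇒  N2/N1 = (N3/N1 − 1)/2 = (63/31 − 1)/2 = 16/31
smallest multiple with N1 ≥ 12 and N2 ≥ 10: k = 1  ⇒  N1 = 1·31 = 31, N2 = 1·16 = 16 (N1 ≤ 40, N2 ≤ 30, N2 ≠ N1 ✓), N3 = 31 + 2·16 = 63
check: −N1/N3 with N1 = 31, N3 = 63 gives -31/63; |achieved − target| = 0 ≤ 31/6300 ✓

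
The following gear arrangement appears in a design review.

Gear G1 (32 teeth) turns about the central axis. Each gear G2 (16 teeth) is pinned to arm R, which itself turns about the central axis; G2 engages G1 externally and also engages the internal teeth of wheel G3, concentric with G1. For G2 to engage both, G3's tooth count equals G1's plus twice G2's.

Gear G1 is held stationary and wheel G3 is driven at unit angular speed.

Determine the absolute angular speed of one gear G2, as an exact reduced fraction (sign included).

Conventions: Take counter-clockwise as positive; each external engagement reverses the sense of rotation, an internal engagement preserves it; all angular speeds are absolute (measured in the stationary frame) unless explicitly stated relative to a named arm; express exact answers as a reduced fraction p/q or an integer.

2

class = planetary set [G3 = 32+2·16 = 64; Willis about the carrier]
ring teeth: 32 + 2·16 = 64
32(ω_sun−ω_arm) = −64(ω_ring−ω_arm),  ω_sun = 0, ω_ring = 1
32(0−ω_arm) = −64(1−ω_arm)  ⇒  96·ω_arm = 64  ⇒  ω_arm = 2/3
sun–planet mesh: 32·(0−2/3) = −16·(ω_p−ω_arm)  ⇒  ω_p−ω_arm = 4/3
ω_p = 2/3 + 4/3 = 2
exact speed ratio = 2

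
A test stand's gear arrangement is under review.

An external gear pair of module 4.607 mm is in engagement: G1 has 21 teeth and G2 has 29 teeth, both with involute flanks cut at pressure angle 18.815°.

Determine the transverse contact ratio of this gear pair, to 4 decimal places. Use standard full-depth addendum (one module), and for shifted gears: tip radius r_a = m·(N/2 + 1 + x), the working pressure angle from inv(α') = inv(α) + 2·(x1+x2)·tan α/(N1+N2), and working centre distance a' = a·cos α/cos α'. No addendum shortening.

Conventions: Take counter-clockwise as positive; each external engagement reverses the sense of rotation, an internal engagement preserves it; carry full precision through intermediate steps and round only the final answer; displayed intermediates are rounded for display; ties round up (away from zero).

1.6559

class = single-mesh tooth geometry [involute pair 21T × 29T, m = 4.607]
base radii: r_b1 = 45.788655, r_b2 = 63.231952
tip radii: r_a1 = 52.980500, r_a2 = 71.408500
no profile shift: α' = α, a' = a
action lengths: √(r_a1²−r_b1²) = 26.652063, √(r_a2²−r_b2²) = 33.179724
base pitch p_b = π·m·cos α = 13.699934
CR = (26.652063 + 33.179724 − 115.175000·sin 18.81500°)/13.699934 = 1.655942
contact ratio ≈ 1.6559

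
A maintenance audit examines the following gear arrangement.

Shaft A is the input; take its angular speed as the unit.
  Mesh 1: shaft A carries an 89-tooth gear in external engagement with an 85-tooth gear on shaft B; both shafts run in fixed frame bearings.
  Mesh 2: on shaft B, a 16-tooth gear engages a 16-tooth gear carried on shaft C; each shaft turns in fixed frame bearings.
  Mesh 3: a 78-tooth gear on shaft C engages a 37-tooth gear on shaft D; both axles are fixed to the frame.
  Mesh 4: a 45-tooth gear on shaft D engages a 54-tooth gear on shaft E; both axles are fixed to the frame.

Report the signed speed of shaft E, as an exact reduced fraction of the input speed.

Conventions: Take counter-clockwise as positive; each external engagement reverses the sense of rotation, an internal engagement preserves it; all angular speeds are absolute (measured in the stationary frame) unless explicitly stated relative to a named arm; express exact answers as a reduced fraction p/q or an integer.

4-mesh fixed-axis compound train (all bearings frame-fixed)
mesh 1 [89T→85T]: |ω|/ω_in = 1×89/85 = 89/85, sense flips to −
mesh 2 [16T→16T]: |ω|/ω_in = (89/85)×16/16 = 89/85, sense flips to +
mesh 3 [78T→37T]: |ω|/ω_in = (89/85)×78/37 = 6942/3145, sense flips to −
mesh 4 [45T→54T]: |ω|/ω_in = (6942/3145)×45/54 = 1157/629, sense flips to +
signed output speed (× input speed) = 1157/629

1157/629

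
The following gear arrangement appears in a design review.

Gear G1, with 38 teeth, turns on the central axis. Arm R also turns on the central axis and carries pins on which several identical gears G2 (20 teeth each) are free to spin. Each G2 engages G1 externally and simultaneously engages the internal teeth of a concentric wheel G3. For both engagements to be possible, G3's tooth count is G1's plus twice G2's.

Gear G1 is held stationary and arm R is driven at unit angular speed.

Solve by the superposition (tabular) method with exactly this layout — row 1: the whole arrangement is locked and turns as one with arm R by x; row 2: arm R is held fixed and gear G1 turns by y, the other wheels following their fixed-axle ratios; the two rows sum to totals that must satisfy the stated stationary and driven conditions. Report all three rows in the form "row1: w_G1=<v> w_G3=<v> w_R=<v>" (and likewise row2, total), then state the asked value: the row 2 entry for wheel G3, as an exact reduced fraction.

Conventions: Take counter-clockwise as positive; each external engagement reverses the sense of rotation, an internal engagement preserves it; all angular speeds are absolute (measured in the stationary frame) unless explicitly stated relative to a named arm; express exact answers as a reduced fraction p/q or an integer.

row1: w_G1=1 w_G3=1 w_R=1
row2: w_G1=-1 w_G3=19/39 w_R=0
total: w_G1=0 w_G3=58/39 w_R=1
asked value: 19/39

planetary set (38T centre, 20T on arm, 78T internal) — Willis relation
superposition row 1 [locked train]: every member turns x
row 2 (arm held, sun turns y): ω_ring = −(38/78)·y, ω_arm = 0
boundary: total ω_sun = x + y = 0 and total ω_arm = x = 1  ⇒  y = -1, x = 1
row 2 ring = −(38/78)·(-1) = 19/39
totals (row 1 + row 2): sun 1 + (-1) = 0, ring 1 + 19/39 = 58/39, arm 1 + 0 = 1
asked cell (row2, ring) = 19/39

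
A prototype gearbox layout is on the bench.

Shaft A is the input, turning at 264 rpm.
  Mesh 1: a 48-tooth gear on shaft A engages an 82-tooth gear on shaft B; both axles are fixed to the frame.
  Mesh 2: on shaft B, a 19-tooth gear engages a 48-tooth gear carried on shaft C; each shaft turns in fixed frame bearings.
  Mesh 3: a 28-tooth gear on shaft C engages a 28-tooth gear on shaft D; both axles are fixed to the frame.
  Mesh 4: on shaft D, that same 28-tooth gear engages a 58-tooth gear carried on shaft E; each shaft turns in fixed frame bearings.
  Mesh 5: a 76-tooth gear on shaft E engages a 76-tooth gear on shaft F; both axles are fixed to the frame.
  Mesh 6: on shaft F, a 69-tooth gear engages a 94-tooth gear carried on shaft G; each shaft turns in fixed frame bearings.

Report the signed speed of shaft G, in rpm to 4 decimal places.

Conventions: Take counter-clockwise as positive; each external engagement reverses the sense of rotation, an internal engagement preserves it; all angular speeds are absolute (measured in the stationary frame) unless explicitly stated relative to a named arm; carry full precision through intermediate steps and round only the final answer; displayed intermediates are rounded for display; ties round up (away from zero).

+21.6768 rpm

class = fixed-axis compound train [6 meshes; 6 ratios multiply, 6 sense flips]
mesh 1 [48T→82T]: ω = 264.0000×48/82 = 154.5366 rpm, sense flips to −
mesh 2 [19T→48T]: ω = 154.5366×19/48 = 61.1707 rpm, sense flips to +
mesh 3 [28T→28T]: ω = 61.1707×28/28 = 61.1707 rpm, sense flips to −
mesh 4 [28T→58T]: ω = 61.1707×28/58 = 29.5307 rpm, sense flips to +
mesh 5 [76T→76T]: ω = 29.5307×76/76 = 29.5307 rpm, sense flips to −
mesh 6 [69T→94T]: ω = 29.5307×69/94 = 21.6768 rpm, sense flips to +
signed output speed = +21.6768 rpm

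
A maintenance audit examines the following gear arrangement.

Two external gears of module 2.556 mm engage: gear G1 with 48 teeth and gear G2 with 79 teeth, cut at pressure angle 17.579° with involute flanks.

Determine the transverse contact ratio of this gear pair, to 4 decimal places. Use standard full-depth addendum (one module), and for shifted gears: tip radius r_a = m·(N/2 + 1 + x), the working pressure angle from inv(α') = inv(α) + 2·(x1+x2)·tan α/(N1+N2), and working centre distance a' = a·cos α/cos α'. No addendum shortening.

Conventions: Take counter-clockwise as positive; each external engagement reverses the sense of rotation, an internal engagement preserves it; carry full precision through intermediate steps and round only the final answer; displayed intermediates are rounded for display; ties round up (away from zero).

single-mesh involute tooth geometry (48T engaging 79T at module 2.556)
base radii: r_b1 = 58.479323, r_b2 = 96.247219
tip radii: r_a1 = 63.900000, r_a2 = 103.518000
no profile shift: α' = α, a' = a
action lengths: √(r_a1²−r_b1²) = 25.756141, √(r_a2²−r_b2²) = 38.111012
base pitch p_b = π·m·cos α = 7.654925
CR = (25.756141 + 38.111012 − 162.306000·sin 17.57900°)/7.654925 = 1.939589
contact ratio ≈ 1.9396

1.9396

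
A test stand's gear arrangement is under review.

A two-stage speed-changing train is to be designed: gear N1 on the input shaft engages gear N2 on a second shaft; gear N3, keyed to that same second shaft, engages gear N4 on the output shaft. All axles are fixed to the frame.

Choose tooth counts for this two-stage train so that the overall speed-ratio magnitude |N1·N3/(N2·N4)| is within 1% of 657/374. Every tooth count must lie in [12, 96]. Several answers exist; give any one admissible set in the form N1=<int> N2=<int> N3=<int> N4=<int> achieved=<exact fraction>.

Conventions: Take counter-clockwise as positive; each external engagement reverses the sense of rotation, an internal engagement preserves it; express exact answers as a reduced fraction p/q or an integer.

class = fixed-axis compound train [2-stage, 657/374 wanted]
target = 657/374 in lowest terms: an exact hit needs N1·N3 = k·657 and N2·N4 = k·374 for one integer k, every count in [12, 96]; additionally prefer no 1:1 stage (N1 ≠ N2, N3 ≠ N4)
k = 1: no 1:1-free in-range split of k·657 and k·374 into factor pairs; take k = 2
k = 2: N1·N3 = 1314 = 18·73, N2·N4 = 748 = 17·44
achieved = 18·73/(17·44) = 657/374; |achieved − target| = 0 ≤ 657/37400 ✓

N1=18 N2=17 N3=73 N4=44 achieved=657/374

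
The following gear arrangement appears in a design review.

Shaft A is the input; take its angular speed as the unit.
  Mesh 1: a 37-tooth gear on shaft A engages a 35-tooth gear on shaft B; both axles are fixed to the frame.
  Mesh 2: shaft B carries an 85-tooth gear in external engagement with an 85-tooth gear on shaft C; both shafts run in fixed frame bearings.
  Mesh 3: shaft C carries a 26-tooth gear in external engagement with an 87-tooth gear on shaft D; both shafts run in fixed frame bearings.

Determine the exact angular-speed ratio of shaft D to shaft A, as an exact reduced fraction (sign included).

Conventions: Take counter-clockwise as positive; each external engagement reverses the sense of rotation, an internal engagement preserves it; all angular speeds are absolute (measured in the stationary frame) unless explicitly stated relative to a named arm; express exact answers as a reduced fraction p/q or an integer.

class = fixed-axis compound train [3 meshes; 3 ratios multiply, 3 sense flips]
mesh 1 [37T→35T]: running ratio 37/35, sense −
mesh 2 [85T→85T]: running ratio 37/35, sense +
mesh 3 [26T→87T]: running ratio 962/3045, sense −
ω_out/ω_in = -962/3045

-962/3045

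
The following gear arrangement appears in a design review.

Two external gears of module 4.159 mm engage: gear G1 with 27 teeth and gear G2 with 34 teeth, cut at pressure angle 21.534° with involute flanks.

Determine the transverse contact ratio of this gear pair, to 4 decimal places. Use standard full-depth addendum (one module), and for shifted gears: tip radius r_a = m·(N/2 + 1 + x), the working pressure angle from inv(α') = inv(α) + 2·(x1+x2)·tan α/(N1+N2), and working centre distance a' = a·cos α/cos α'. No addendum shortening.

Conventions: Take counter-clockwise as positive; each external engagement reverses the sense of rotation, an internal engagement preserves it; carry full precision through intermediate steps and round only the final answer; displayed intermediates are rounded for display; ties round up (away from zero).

1.5922

single-mesh involute tooth geometry (27T engaging 34T at module 4.159)
base radii: r_b1 = 52.227470, r_b2 = 65.767925
tip radii: r_a1 = 60.305500, r_a2 = 74.862000
no profile shift: α' = α, a' = a
action lengths: √(r_a1²−r_b1²) = 30.150369, √(r_a2²−r_b2²) = 35.761699
base pitch p_b = π·m·cos α = 12.153884
CR = (30.150369 + 35.761699 − 126.849500·sin 21.53400°)/12.153884 = 1.592211
contact ratio ≈ 1.5922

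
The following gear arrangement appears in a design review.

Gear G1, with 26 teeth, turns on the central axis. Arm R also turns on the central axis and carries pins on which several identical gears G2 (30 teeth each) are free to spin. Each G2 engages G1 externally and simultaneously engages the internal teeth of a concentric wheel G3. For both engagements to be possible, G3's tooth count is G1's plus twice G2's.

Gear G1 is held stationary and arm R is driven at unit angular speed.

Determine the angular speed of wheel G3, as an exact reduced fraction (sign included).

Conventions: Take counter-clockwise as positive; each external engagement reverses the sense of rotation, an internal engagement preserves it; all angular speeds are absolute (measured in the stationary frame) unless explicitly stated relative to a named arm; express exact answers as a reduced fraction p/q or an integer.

56/43

planetary set (26T centre, 30T on arm, 86T internal) — Willis relation
ring teeth: 26 + 2·30 = 86
26(ω_sun−ω_arm) = −86(ω_ring−ω_arm),  ω_sun = 0, ω_arm = 1
ω_ring = 1 − (26/86)(0−1) = 56/43
exact speed ratio = 56/43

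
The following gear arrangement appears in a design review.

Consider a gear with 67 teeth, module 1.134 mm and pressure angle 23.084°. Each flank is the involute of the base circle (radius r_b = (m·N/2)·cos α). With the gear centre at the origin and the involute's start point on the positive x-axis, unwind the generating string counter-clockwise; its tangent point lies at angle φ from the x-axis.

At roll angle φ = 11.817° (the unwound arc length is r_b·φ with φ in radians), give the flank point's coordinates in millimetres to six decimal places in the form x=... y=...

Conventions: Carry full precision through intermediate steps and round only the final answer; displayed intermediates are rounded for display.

x=35.682654 y=0.101765

single-mesh involute tooth geometry (67T wheel at module 1.134)
pitch radius r_p = m·N/2 = 1.134·67/2 = 37.989000
base radius r_b = r_p·cos α = 37.989000·cos 23.084° = 34.947260
roll angle φ = 11.817° = 0.20624556 rad
x = r_b·(cos φ + φ·sin φ) = 35.682654
y = r_b·(sin φ − φ·cos φ) = 0.101765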